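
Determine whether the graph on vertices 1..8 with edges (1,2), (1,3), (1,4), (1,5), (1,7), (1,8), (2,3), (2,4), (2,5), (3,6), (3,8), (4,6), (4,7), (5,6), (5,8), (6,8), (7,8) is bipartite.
No (odd cycle of length 3: 4 -> 1 -> 7 -> 4)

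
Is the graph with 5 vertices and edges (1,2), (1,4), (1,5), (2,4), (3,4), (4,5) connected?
Yes (BFS from 1 visits [1, 2, 4, 5, 3] — all 5 vertices reached)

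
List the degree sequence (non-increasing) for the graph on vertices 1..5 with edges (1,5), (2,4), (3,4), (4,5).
[3, 2, 1, 1, 1] (degrees: deg(1)=1, deg(2)=1, deg(3)=1, deg(4)=3, deg(5)=2)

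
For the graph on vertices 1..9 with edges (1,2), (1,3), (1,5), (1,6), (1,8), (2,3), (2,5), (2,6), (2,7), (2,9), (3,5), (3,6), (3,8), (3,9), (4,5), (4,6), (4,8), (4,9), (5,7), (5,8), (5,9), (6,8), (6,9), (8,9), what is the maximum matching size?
4 (matching: (1,8), (2,7), (4,6), (5,9); upper bound floor(n/2) = floor(9/2) = 4)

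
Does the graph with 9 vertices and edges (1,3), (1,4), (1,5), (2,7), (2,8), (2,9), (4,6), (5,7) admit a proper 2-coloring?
Yes. Partition: {1, 6, 7, 8, 9}, {2, 3, 4, 5}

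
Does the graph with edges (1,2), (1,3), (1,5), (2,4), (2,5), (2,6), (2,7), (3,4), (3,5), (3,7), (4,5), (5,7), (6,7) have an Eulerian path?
No (4 vertices have odd degree: {1, 2, 4, 5}; Eulerian path requires 0 or 2)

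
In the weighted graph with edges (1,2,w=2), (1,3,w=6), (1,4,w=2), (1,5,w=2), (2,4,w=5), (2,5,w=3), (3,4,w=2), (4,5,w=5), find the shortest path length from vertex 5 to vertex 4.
4 (path: 5 -> 1 -> 4; weights 2 + 2 = 4)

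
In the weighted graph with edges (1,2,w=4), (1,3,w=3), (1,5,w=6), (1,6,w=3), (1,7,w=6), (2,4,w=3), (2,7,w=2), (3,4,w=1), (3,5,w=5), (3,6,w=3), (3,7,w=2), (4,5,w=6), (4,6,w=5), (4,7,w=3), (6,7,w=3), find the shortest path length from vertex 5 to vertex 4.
6 (path: 5 -> 4; weights 6 = 6)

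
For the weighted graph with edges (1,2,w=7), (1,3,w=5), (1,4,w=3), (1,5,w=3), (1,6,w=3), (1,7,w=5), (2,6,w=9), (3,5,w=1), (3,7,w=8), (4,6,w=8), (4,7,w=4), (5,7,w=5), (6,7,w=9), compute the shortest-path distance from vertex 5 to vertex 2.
10 (path: 5 -> 1 -> 2; weights 3 + 7 = 10)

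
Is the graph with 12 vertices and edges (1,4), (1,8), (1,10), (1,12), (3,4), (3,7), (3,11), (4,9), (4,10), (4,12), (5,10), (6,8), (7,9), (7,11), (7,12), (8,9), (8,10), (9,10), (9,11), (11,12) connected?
No, it has 2 components: {1, 3, 4, 5, 6, 7, 8, 9, 10, 11, 12}, {2}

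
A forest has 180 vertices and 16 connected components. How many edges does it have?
164 (Each of the 16 component trees on V_i vertices has V_i - 1 edges; summing gives V - C = 180 - 16 = 164)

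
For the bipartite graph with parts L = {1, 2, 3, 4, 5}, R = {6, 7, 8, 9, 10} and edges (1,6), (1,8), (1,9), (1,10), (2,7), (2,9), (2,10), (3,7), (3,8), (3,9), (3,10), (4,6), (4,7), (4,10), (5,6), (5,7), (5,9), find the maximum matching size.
5 (matching: (1,10), (2,9), (3,8), (4,7), (5,6); upper bound min(|L|,|R|) = min(5,5) = 5)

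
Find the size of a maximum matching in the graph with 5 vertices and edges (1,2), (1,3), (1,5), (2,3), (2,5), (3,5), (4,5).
2 (matching: (1,3), (4,5); upper bound floor(n/2) = floor(5/2) = 2)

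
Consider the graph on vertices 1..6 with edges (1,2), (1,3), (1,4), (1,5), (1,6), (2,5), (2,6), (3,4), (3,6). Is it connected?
Yes (BFS from 1 visits [1, 2, 3, 4, 5, 6] — all 6 vertices reached)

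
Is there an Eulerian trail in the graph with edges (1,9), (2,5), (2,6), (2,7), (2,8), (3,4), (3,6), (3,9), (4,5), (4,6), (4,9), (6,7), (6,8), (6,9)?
Yes (the graph is connected and exactly 2 vertices have odd degree: {1, 3}; any Eulerian path must start and end at those)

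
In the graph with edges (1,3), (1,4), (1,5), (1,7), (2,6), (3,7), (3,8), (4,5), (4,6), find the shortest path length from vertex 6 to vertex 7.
3 (path: 6 -> 4 -> 1 -> 7, 3 edges)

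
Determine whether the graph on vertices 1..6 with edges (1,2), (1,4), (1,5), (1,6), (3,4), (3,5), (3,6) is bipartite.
Yes. Partition: {1, 3}, {2, 4, 5, 6}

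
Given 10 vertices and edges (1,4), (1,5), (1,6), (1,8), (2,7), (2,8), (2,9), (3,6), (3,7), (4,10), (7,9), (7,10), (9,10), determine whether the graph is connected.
Yes (BFS from 1 visits [1, 4, 5, 6, 8, 10, 3, 2, 7, 9] — all 10 vertices reached)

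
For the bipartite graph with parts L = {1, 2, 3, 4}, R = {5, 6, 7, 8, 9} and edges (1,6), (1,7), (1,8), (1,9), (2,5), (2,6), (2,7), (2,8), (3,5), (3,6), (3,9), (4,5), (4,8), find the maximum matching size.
4 (matching: (1,9), (2,7), (3,6), (4,8); upper bound min(|L|,|R|) = min(4,5) = 4)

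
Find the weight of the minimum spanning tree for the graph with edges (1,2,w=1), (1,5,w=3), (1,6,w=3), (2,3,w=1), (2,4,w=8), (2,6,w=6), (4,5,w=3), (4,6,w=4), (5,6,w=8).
11 (MST edges: (1,2,w=1), (1,5,w=3), (1,6,w=3), (2,3,w=1), (4,5,w=3); sum of weights 1 + 3 + 3 + 1 + 3 = 11)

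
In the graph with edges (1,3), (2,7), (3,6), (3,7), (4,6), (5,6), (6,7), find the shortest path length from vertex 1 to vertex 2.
3 (path: 1 -> 3 -> 7 -> 2, 3 edges)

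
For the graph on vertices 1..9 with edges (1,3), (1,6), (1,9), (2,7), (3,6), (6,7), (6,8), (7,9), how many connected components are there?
3 (components: {1, 2, 3, 6, 7, 8, 9}, {4}, {5})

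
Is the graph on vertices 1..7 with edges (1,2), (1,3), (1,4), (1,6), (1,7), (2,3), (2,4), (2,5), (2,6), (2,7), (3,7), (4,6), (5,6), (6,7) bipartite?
No (odd cycle of length 3: 6 -> 1 -> 7 -> 6)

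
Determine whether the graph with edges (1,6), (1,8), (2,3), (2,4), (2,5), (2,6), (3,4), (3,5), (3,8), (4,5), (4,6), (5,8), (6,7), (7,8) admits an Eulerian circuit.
Yes (the graph is connected and all 8 vertices have even degree)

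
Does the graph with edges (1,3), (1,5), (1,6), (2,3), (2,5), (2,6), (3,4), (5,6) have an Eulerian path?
No (6 vertices have odd degree: {1, 2, 3, 4, 5, 6}; Eulerian path requires 0 or 2)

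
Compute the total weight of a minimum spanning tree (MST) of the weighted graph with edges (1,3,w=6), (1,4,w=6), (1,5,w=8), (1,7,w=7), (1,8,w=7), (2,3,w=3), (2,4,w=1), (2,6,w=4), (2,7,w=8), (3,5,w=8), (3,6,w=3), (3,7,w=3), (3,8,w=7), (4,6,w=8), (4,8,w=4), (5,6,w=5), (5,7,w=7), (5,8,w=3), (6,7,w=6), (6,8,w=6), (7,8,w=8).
23 (MST edges: (1,4,w=6), (2,3,w=3), (2,4,w=1), (3,6,w=3), (3,7,w=3), (4,8,w=4), (5,8,w=3); sum of weights 6 + 3 + 1 + 3 + 3 + 4 + 3 = 23)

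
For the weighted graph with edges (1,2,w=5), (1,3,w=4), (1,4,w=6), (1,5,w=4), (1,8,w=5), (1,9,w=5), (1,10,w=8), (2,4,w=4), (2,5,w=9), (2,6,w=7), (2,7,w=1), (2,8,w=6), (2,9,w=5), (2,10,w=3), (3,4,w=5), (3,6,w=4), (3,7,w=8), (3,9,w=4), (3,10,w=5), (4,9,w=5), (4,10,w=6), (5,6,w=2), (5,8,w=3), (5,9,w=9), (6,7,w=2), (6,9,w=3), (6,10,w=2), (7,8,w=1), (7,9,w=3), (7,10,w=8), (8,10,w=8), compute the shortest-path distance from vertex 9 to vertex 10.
5 (path: 9 -> 6 -> 10; weights 3 + 2 = 5)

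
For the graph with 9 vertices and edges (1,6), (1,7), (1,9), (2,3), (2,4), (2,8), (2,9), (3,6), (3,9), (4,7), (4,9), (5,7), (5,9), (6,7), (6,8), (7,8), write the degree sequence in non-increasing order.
[5, 5, 4, 4, 3, 3, 3, 3, 2] (degrees: deg(1)=3, deg(2)=4, deg(3)=3, deg(4)=3, deg(5)=2, deg(6)=4, deg(7)=5, deg(8)=3, deg(9)=5)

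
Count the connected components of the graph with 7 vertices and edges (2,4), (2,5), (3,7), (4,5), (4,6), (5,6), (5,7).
2 (components: {1}, {2, 3, 4, 5, 6, 7})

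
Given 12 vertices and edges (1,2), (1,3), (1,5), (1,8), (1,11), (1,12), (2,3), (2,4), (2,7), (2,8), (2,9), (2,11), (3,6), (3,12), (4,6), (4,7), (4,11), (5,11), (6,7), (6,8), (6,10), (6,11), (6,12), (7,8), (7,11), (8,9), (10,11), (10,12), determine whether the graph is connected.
Yes (BFS from 1 visits [1, 2, 3, 5, 8, 11, 12, 4, 7, 9, 6, 10] — all 12 vertices reached)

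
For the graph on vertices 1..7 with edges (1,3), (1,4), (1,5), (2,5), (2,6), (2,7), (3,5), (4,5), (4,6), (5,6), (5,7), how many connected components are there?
1 (components: {1, 2, 3, 4, 5, 6, 7})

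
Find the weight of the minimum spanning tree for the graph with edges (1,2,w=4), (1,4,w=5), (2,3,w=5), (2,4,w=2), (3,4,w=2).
8 (MST edges: (1,2,w=4), (2,4,w=2), (3,4,w=2); sum of weights 4 + 2 + 2 = 8)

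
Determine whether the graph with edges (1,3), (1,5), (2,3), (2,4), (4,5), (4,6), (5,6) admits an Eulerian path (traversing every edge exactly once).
Yes (the graph is connected and exactly 2 vertices have odd degree: {4, 5}; any Eulerian path must start and end at those)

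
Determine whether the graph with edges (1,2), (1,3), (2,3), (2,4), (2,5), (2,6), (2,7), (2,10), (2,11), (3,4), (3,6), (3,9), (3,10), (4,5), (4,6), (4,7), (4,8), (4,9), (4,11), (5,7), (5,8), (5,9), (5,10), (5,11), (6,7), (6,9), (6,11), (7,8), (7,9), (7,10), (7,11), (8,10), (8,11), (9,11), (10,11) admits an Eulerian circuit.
No (2 vertices have odd degree: {5, 8}; Eulerian circuit requires 0)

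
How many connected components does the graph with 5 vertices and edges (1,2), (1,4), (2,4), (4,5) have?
2 (components: {1, 2, 4, 5}, {3})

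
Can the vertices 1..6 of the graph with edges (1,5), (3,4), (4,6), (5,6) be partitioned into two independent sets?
Yes. Partition: {1, 2, 3, 6}, {4, 5}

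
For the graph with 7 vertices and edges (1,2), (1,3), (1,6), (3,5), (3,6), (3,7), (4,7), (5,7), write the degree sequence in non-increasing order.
[4, 3, 3, 2, 2, 1, 1] (degrees: deg(1)=3, deg(2)=1, deg(3)=4, deg(4)=1, deg(5)=2, deg(6)=2, deg(7)=3)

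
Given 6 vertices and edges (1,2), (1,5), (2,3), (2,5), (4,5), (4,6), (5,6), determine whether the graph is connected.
Yes (BFS from 1 visits [1, 2, 5, 3, 4, 6] — all 6 vertices reached)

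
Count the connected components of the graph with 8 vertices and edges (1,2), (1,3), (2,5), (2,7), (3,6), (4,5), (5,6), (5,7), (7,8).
1 (components: {1, 2, 3, 4, 5, 6, 7, 8})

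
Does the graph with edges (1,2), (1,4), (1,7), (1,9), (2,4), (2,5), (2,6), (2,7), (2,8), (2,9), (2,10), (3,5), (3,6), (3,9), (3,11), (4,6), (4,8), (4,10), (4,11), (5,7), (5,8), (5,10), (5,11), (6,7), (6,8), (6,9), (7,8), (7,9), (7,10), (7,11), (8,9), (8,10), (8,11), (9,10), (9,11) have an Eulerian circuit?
Yes (the graph is connected and all 11 vertices have even degree)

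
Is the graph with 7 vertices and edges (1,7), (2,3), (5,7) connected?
No, it has 4 components: {1, 5, 7}, {2, 3}, {4}, {6}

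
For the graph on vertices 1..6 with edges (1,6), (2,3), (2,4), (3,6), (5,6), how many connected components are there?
1 (components: {1, 2, 3, 4, 5, 6})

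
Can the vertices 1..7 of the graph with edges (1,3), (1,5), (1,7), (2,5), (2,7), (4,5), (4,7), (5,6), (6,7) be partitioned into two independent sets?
Yes. Partition: {1, 2, 4, 6}, {3, 5, 7}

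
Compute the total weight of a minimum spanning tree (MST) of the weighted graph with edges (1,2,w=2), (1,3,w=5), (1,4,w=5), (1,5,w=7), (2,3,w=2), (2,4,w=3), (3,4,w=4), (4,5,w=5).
12 (MST edges: (1,2,w=2), (2,3,w=2), (2,4,w=3), (4,5,w=5); sum of weights 2 + 2 + 3 + 5 = 12)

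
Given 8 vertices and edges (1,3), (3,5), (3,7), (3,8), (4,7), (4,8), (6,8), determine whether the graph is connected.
No, it has 2 components: {1, 3, 4, 5, 6, 7, 8}, {2}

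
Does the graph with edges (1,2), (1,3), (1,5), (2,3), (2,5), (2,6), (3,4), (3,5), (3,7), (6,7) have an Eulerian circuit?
No (4 vertices have odd degree: {1, 3, 4, 5}; Eulerian circuit requires 0)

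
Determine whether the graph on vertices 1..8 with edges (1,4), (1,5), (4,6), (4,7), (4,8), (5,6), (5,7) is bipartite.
Yes. Partition: {1, 2, 3, 6, 7, 8}, {4, 5}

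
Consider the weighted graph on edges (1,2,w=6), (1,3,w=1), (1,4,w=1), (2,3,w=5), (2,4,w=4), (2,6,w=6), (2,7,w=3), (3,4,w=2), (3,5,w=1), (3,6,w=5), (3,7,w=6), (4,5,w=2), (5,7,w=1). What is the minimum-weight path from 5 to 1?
2 (path: 5 -> 3 -> 1; weights 1 + 1 = 2)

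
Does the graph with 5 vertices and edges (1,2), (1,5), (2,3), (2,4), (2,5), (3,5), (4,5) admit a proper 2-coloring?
No (odd cycle of length 3: 5 -> 1 -> 2 -> 5)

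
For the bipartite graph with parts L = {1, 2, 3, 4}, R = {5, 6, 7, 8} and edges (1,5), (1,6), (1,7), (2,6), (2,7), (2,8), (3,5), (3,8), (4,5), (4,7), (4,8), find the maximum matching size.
4 (matching: (1,7), (2,6), (3,8), (4,5); upper bound min(|L|,|R|) = min(4,4) = 4)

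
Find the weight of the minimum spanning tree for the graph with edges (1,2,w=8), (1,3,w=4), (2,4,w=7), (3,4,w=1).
12 (MST edges: (1,3,w=4), (2,4,w=7), (3,4,w=1); sum of weights 4 + 7 + 1 = 12)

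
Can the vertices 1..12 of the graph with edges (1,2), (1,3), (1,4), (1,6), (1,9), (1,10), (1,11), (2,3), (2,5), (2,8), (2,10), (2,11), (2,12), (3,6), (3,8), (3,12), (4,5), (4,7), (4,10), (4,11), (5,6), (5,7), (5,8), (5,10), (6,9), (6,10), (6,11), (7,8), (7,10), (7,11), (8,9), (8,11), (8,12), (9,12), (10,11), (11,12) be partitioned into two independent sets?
No (odd cycle of length 3: 9 -> 1 -> 6 -> 9)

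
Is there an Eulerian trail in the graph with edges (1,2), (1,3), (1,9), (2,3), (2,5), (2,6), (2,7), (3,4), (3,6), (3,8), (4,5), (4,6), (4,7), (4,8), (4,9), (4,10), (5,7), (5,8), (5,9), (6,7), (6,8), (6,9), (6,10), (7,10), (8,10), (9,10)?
No (10 vertices have odd degree: {1, 2, 3, 4, 5, 6, 7, 8, 9, 10}; Eulerian path requires 0 or 2)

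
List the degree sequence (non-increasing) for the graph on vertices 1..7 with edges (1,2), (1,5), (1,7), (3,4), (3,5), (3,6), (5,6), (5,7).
[4, 3, 3, 2, 2, 1, 1] (degrees: deg(1)=3, deg(2)=1, deg(3)=3, deg(4)=1, deg(5)=4, deg(6)=2, deg(7)=2)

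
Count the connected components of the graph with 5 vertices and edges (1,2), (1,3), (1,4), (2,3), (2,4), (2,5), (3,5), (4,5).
1 (components: {1, 2, 3, 4, 5})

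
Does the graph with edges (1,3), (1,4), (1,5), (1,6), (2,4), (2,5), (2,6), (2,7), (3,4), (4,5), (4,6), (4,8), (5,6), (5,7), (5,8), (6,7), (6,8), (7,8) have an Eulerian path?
Yes — and in fact it has an Eulerian circuit (the graph is connected and all 8 vertices have even degree)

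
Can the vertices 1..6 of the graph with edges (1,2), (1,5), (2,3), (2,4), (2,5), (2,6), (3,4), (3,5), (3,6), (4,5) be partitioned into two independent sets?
No (odd cycle of length 3: 5 -> 1 -> 2 -> 5)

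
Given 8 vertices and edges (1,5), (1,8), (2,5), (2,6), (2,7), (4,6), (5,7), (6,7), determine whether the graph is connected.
No, it has 2 components: {1, 2, 4, 5, 6, 7, 8}, {3}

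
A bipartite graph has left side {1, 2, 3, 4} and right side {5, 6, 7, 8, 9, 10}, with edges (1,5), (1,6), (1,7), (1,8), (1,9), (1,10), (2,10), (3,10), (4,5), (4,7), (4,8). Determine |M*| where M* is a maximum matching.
3 (matching: (1,9), (2,10), (4,8); upper bound min(|L|,|R|) = min(4,6) = 4)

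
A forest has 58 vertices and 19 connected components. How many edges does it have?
39 (Each of the 19 component trees on V_i vertices has V_i - 1 edges; summing gives V - C = 58 - 19 = 39)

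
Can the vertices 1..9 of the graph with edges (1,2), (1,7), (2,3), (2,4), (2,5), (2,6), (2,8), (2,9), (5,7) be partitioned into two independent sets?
Yes. Partition: {1, 3, 4, 5, 6, 8, 9}, {2, 7}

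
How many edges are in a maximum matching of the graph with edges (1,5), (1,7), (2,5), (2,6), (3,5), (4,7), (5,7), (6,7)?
3 (matching: (1,7), (2,6), (3,5); upper bound floor(n/2) = floor(7/2) = 3)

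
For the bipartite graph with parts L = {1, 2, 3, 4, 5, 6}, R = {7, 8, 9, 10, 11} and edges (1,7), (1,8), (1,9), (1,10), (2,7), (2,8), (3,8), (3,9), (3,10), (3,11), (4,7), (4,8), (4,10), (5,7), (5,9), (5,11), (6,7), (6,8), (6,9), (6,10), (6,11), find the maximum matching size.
5 (matching: (1,10), (2,8), (3,11), (4,7), (5,9); upper bound min(|L|,|R|) = min(6,5) = 5)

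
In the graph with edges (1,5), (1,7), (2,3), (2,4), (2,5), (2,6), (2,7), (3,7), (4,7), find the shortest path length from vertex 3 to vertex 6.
2 (path: 3 -> 2 -> 6, 2 edges)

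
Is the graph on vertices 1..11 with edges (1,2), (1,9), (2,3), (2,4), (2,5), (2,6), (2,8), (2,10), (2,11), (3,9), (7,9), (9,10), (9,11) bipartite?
Yes. Partition: {1, 3, 4, 5, 6, 7, 8, 10, 11}, {2, 9}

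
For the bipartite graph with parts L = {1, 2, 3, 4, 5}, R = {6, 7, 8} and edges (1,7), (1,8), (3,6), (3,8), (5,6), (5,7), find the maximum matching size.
3 (matching: (1,8), (3,6), (5,7); upper bound min(|L|,|R|) = min(5,3) = 3)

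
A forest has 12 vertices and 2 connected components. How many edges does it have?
10 (Each of the 2 component trees on V_i vertices has V_i - 1 edges; summing gives V - C = 12 - 2 = 10)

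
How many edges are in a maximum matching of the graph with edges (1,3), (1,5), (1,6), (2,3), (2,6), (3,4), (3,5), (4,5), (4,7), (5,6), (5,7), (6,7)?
3 (matching: (2,6), (3,4), (5,7); upper bound floor(n/2) = floor(7/2) = 3)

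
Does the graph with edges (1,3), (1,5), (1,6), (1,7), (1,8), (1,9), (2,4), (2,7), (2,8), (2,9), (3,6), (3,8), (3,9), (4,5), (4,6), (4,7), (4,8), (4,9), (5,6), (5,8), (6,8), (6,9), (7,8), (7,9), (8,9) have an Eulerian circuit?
No (2 vertices have odd degree: {7, 9}; Eulerian circuit requires 0)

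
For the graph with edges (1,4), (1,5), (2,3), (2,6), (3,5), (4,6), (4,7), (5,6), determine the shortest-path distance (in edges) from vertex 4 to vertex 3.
3 (path: 4 -> 1 -> 5 -> 3, 3 edges)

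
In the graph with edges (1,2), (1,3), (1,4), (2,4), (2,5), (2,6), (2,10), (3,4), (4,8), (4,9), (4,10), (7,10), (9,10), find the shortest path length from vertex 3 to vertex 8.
2 (path: 3 -> 4 -> 8, 2 edges)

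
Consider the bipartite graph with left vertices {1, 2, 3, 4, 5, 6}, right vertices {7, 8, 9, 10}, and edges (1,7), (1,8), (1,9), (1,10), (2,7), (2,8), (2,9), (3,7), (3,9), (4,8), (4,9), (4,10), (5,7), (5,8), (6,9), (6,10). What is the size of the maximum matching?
4 (matching: (1,10), (2,9), (3,7), (4,8); upper bound min(|L|,|R|) = min(6,4) = 4)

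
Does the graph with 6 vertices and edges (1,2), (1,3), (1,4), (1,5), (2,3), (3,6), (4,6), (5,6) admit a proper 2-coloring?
No (odd cycle of length 3: 3 -> 1 -> 2 -> 3)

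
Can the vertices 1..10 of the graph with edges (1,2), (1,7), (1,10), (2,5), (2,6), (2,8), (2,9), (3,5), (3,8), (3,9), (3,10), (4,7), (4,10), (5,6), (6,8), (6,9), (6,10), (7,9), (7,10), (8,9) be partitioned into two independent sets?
No (odd cycle of length 3: 7 -> 1 -> 10 -> 7)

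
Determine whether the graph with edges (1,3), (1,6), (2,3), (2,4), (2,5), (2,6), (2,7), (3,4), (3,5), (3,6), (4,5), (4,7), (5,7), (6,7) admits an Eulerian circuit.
No (2 vertices have odd degree: {2, 3}; Eulerian circuit requires 0)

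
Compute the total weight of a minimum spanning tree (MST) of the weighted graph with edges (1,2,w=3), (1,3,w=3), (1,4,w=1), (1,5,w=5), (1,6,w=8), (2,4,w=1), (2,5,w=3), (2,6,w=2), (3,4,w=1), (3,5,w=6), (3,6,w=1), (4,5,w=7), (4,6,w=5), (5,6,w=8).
7 (MST edges: (1,4,w=1), (2,4,w=1), (2,5,w=3), (3,4,w=1), (3,6,w=1); sum of weights 1 + 1 + 3 + 1 + 1 = 7)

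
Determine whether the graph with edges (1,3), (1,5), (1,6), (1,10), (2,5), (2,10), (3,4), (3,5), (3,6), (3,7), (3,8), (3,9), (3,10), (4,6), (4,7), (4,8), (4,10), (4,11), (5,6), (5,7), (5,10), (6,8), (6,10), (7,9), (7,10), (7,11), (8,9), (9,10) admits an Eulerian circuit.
Yes (the graph is connected and all 11 vertices have even degree)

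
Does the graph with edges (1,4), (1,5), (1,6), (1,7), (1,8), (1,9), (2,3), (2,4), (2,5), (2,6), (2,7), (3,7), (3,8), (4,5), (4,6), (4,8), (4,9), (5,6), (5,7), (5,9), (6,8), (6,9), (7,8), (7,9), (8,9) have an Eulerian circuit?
No (2 vertices have odd degree: {2, 3}; Eulerian circuit requires 0)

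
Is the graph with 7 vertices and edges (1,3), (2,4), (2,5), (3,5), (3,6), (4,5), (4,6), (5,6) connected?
No, it has 2 components: {1, 2, 3, 4, 5, 6}, {7}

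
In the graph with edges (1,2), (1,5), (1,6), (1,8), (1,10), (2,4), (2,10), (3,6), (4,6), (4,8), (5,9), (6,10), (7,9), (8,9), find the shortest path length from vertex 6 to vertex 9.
3 (path: 6 -> 4 -> 8 -> 9, 3 edges)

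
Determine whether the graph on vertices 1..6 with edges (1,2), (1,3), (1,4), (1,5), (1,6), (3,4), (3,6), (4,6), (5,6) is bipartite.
No (odd cycle of length 3: 6 -> 1 -> 5 -> 6)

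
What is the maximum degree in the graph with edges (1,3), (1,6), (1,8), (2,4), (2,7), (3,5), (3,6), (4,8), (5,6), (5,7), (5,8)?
4 (attained at vertex 5)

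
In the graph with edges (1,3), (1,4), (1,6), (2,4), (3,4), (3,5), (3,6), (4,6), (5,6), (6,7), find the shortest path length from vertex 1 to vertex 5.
2 (path: 1 -> 6 -> 5, 2 edges)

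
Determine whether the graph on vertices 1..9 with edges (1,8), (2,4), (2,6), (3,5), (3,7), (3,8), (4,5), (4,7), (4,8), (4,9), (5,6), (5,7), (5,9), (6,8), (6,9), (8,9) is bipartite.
No (odd cycle of length 3: 4 -> 8 -> 9 -> 4)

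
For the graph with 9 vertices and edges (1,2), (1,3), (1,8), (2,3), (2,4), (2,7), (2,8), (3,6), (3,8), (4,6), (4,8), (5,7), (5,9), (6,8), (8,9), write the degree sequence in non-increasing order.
[6, 5, 4, 3, 3, 3, 2, 2, 2] (degrees: deg(1)=3, deg(2)=5, deg(3)=4, deg(4)=3, deg(5)=2, deg(6)=3, deg(7)=2, deg(8)=6, deg(9)=2)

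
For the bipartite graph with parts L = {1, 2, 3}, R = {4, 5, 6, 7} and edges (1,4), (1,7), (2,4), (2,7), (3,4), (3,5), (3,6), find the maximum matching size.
3 (matching: (1,7), (2,4), (3,6); upper bound min(|L|,|R|) = min(3,4) = 3)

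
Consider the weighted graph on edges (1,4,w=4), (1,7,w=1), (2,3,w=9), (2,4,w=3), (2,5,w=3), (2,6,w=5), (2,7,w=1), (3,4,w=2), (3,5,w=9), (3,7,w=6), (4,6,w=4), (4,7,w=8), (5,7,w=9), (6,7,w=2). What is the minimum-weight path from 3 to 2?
5 (path: 3 -> 4 -> 2; weights 2 + 3 = 5)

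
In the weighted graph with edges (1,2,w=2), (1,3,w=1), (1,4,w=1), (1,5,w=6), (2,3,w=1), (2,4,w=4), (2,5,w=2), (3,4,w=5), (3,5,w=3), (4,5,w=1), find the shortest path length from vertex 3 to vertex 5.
3 (path: 3 -> 5; weights 3 = 3)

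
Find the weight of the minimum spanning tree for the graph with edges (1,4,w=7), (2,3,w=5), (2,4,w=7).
19 (MST edges: (1,4,w=7), (2,3,w=5), (2,4,w=7); sum of weights 7 + 5 + 7 = 19)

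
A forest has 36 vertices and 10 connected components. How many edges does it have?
26 (Each of the 10 component trees on V_i vertices has V_i - 1 edges; summing gives V - C = 36 - 10 = 26)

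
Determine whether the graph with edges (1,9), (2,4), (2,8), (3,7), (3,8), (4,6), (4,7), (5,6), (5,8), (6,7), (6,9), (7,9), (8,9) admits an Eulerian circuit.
No (2 vertices have odd degree: {1, 4}; Eulerian circuit requires 0)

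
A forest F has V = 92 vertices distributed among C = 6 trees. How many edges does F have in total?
86 (Each of the 6 component trees on V_i vertices has V_i - 1 edges; summing gives V - C = 92 - 6 = 86)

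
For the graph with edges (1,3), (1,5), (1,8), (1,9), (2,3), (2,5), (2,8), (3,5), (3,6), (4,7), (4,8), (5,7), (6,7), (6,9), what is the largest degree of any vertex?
4 (attained at vertices 1, 3, 5)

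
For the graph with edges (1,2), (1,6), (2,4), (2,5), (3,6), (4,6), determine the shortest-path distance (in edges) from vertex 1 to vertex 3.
2 (path: 1 -> 6 -> 3, 2 edges)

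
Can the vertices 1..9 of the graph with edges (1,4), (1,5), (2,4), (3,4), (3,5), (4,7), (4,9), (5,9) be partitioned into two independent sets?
Yes. Partition: {1, 2, 3, 6, 7, 8, 9}, {4, 5}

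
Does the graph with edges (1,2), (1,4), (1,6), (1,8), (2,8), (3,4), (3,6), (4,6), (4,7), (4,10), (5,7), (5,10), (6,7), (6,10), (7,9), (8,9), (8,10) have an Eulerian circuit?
No (2 vertices have odd degree: {4, 6}; Eulerian circuit requires 0)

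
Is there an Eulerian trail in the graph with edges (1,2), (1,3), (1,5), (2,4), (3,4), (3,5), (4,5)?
No (4 vertices have odd degree: {1, 3, 4, 5}; Eulerian path requires 0 or 2)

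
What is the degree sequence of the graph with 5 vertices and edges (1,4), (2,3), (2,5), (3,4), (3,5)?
[3, 2, 2, 2, 1] (degrees: deg(1)=1, deg(2)=2, deg(3)=3, deg(4)=2, deg(5)=2)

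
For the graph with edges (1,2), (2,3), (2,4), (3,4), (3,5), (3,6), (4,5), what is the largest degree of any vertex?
4 (attained at vertex 3)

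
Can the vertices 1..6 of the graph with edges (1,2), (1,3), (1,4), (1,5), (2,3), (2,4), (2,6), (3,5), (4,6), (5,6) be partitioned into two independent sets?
No (odd cycle of length 3: 3 -> 1 -> 2 -> 3)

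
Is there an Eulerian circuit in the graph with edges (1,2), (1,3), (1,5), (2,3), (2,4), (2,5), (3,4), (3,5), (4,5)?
No (2 vertices have odd degree: {1, 4}; Eulerian circuit requires 0)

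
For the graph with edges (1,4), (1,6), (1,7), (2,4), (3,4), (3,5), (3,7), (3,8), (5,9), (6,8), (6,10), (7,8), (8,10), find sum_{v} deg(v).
26 (handshake: sum of degrees = 2|E| = 2 x 13 = 26)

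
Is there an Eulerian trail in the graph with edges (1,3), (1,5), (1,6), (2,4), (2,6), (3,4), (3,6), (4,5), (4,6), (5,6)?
No (4 vertices have odd degree: {1, 3, 5, 6}; Eulerian path requires 0 or 2)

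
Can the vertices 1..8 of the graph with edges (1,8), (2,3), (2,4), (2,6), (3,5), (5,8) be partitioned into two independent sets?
Yes. Partition: {1, 2, 5, 7}, {3, 4, 6, 8}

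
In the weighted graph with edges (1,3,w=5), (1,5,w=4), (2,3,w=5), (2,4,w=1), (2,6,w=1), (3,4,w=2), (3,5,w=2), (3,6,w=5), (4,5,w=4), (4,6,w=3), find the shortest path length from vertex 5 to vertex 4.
4 (path: 5 -> 4; weights 4 = 4)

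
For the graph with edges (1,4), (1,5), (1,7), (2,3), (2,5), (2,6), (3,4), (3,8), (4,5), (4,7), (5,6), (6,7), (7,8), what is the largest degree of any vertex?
4 (attained at vertices 4, 5, 7)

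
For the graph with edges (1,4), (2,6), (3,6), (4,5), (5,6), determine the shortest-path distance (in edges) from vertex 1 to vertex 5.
2 (path: 1 -> 4 -> 5, 2 edges)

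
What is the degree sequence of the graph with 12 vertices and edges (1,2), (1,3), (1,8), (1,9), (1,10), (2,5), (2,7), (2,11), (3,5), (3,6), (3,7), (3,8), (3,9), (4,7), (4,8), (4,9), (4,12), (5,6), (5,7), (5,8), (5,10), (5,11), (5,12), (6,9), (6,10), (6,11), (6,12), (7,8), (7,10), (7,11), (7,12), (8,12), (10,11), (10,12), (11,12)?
[8, 8, 7, 6, 6, 6, 6, 6, 5, 4, 4, 4] (degrees: deg(1)=5, deg(2)=4, deg(3)=6, deg(4)=4, deg(5)=8, deg(6)=6, deg(7)=8, deg(8)=6, deg(9)=4, deg(10)=6, deg(11)=6, deg(12)=7)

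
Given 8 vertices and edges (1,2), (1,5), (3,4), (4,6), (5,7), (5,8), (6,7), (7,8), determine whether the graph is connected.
Yes (BFS from 1 visits [1, 2, 5, 7, 8, 6, 4, 3] — all 8 vertices reached)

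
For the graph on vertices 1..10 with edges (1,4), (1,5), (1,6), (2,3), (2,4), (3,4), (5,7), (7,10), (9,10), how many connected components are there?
2 (components: {1, 2, 3, 4, 5, 6, 7, 9, 10}, {8})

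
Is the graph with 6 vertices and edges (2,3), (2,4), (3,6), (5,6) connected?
No, it has 2 components: {1}, {2, 3, 4, 5, 6}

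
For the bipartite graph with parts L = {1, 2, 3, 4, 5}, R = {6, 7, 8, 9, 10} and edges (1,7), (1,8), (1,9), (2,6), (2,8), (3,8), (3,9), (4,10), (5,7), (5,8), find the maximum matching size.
5 (matching: (1,9), (2,6), (3,8), (4,10), (5,7); upper bound min(|L|,|R|) = min(5,5) = 5)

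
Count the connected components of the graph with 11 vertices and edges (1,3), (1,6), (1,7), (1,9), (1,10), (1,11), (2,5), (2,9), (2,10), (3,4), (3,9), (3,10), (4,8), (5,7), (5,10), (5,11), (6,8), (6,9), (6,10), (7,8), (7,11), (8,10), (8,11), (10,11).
1 (components: {1, 2, 3, 4, 5, 6, 7, 8, 9, 10, 11})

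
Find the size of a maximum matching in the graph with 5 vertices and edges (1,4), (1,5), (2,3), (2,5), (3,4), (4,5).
2 (matching: (2,3), (4,5); upper bound floor(n/2) = floor(5/2) = 2)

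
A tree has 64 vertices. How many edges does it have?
63 (A tree on V vertices has V - 1 edges, so 64 - 1 = 63)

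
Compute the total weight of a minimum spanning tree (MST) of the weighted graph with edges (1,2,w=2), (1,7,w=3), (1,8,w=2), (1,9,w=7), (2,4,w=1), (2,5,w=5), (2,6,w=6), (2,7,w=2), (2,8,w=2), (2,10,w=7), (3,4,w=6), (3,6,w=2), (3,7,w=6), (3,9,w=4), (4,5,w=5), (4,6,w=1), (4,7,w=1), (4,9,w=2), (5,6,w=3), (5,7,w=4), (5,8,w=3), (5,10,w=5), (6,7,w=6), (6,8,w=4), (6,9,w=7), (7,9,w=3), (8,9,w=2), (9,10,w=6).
19 (MST edges: (1,2,w=2), (1,8,w=2), (2,4,w=1), (3,6,w=2), (4,6,w=1), (4,7,w=1), (4,9,w=2), (5,6,w=3), (5,10,w=5); sum of weights 2 + 2 + 1 + 2 + 1 + 1 + 2 + 3 + 5 = 19)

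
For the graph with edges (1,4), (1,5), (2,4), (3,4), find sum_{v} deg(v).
8 (handshake: sum of degrees = 2|E| = 2 x 4 = 8)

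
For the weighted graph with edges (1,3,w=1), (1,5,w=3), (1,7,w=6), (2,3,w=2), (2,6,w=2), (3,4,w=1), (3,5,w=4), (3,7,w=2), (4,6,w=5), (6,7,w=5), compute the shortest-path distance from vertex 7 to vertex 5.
6 (path: 7 -> 3 -> 5; weights 2 + 4 = 6)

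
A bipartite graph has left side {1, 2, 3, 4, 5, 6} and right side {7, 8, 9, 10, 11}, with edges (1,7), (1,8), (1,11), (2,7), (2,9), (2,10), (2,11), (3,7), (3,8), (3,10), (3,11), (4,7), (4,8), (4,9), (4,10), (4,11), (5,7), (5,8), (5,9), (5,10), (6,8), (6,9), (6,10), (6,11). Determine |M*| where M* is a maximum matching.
5 (matching: (1,11), (2,10), (3,8), (4,9), (5,7); upper bound min(|L|,|R|) = min(6,5) = 5)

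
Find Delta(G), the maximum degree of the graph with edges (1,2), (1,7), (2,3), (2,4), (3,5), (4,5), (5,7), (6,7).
3 (attained at vertices 2, 5, 7)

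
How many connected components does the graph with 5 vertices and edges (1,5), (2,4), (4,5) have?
2 (components: {1, 2, 4, 5}, {3})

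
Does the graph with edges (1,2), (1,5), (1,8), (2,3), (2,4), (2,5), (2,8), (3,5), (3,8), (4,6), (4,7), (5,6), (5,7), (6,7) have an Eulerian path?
No (8 vertices have odd degree: {1, 2, 3, 4, 5, 6, 7, 8}; Eulerian path requires 0 or 2)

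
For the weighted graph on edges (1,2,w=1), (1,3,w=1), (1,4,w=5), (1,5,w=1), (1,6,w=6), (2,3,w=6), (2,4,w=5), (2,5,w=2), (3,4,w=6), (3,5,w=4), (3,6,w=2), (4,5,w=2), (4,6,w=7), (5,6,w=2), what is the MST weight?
7 (MST edges: (1,2,w=1), (1,3,w=1), (1,5,w=1), (3,6,w=2), (4,5,w=2); sum of weights 1 + 1 + 1 + 2 + 2 = 7)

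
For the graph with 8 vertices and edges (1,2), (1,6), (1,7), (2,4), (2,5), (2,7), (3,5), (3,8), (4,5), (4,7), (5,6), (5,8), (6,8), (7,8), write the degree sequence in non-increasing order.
[5, 4, 4, 4, 3, 3, 3, 2] (degrees: deg(1)=3, deg(2)=4, deg(3)=2, deg(4)=3, deg(5)=5, deg(6)=3, deg(7)=4, deg(8)=4)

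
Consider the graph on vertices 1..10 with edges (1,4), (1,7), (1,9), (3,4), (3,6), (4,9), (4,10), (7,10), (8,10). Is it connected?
No, it has 3 components: {1, 3, 4, 6, 7, 8, 9, 10}, {2}, {5}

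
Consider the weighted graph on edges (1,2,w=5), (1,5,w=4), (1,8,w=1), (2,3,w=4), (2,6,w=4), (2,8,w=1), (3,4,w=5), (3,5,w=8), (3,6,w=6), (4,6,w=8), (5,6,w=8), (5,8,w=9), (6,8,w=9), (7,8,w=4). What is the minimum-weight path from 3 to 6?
6 (path: 3 -> 6; weights 6 = 6)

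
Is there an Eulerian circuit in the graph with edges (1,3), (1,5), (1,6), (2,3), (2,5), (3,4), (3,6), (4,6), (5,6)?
No (2 vertices have odd degree: {1, 5}; Eulerian circuit requires 0)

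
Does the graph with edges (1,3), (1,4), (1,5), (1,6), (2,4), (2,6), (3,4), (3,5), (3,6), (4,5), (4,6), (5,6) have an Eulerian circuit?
No (2 vertices have odd degree: {4, 6}; Eulerian circuit requires 0)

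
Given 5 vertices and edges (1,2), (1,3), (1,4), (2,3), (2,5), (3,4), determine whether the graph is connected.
Yes (BFS from 1 visits [1, 2, 3, 4, 5] — all 5 vertices reached)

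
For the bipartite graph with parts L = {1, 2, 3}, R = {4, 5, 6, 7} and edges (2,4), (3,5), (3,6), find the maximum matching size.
2 (matching: (2,4), (3,6); upper bound min(|L|,|R|) = min(3,4) = 3)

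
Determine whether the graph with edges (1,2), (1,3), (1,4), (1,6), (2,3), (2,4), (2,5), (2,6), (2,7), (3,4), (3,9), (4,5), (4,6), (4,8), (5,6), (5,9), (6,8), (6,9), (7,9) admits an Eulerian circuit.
Yes (the graph is connected and all 9 vertices have even degree)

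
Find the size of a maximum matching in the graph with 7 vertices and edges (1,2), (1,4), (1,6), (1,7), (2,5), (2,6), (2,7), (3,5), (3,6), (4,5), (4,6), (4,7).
3 (matching: (2,5), (3,6), (4,7); upper bound floor(n/2) = floor(7/2) = 3)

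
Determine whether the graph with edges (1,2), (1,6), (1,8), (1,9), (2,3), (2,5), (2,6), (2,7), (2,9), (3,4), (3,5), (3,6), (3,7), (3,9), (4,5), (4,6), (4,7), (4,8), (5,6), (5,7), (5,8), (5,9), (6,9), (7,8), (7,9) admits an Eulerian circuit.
No (2 vertices have odd degree: {4, 5}; Eulerian circuit requires 0)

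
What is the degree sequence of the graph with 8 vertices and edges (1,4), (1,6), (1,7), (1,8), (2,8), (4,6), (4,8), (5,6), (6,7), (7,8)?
[4, 4, 4, 3, 3, 1, 1, 0] (degrees: deg(1)=4, deg(2)=1, deg(3)=0, deg(4)=3, deg(5)=1, deg(6)=4, deg(7)=3, deg(8)=4)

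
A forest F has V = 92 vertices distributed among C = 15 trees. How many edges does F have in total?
77 (Each of the 15 component trees on V_i vertices has V_i - 1 edges; summing gives V - C = 92 - 15 = 77)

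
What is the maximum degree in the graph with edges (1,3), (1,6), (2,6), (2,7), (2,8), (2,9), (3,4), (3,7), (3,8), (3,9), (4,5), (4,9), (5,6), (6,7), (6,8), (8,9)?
5 (attained at vertices 3, 6)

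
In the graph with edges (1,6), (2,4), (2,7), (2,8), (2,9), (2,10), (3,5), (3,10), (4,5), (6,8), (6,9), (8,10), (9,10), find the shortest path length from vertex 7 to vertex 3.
3 (path: 7 -> 2 -> 10 -> 3, 3 edges)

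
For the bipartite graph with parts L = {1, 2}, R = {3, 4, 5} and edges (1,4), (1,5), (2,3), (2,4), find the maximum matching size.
2 (matching: (1,5), (2,4); upper bound min(|L|,|R|) = min(2,3) = 2)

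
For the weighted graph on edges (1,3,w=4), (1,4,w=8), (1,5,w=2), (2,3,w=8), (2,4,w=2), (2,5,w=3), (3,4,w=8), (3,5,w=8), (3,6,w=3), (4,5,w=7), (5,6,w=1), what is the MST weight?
11 (MST edges: (1,5,w=2), (2,4,w=2), (2,5,w=3), (3,6,w=3), (5,6,w=1); sum of weights 2 + 2 + 3 + 3 + 1 = 11)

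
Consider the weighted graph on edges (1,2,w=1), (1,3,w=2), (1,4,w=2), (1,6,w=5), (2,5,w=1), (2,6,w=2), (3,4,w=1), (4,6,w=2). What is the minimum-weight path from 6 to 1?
3 (path: 6 -> 2 -> 1; weights 2 + 1 = 3)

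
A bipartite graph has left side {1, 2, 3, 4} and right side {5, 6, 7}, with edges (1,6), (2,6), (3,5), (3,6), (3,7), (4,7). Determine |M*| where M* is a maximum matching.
3 (matching: (1,6), (3,5), (4,7); upper bound min(|L|,|R|) = min(4,3) = 3)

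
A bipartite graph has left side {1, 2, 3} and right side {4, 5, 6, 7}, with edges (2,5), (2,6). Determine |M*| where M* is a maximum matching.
1 (matching: (2,6); upper bound min(|L|,|R|) = min(3,4) = 3)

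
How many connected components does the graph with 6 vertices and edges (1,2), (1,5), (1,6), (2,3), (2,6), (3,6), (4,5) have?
1 (components: {1, 2, 3, 4, 5, 6})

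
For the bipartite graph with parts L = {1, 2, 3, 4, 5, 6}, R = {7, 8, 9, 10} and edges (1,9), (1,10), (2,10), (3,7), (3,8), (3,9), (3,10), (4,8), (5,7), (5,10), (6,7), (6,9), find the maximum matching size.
4 (matching: (1,10), (3,9), (4,8), (5,7); upper bound min(|L|,|R|) = min(6,4) = 4)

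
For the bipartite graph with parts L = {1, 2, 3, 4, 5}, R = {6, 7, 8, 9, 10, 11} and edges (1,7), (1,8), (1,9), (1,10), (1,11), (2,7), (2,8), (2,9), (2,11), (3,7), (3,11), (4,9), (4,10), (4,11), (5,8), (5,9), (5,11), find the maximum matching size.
5 (matching: (1,11), (2,9), (3,7), (4,10), (5,8); upper bound min(|L|,|R|) = min(5,6) = 5)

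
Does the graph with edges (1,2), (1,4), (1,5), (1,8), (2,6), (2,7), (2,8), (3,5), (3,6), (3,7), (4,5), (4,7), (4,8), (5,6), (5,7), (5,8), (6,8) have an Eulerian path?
Yes (the graph is connected and exactly 2 vertices have odd degree: {3, 8}; any Eulerian path must start and end at those)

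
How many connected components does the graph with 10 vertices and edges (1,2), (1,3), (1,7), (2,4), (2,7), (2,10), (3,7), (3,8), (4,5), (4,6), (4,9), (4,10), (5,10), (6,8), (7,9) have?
1 (components: {1, 2, 3, 4, 5, 6, 7, 8, 9, 10})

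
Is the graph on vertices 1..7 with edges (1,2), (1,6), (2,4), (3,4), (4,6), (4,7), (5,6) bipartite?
Yes. Partition: {1, 4, 5}, {2, 3, 6, 7}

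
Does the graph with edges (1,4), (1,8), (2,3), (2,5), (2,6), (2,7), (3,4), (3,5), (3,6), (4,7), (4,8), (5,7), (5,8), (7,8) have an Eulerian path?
Yes — and in fact it has an Eulerian circuit (the graph is connected and all 8 vertices have even degree)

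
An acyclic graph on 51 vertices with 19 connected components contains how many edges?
32 (Each of the 19 component trees on V_i vertices has V_i - 1 edges; summing gives V - C = 51 - 19 = 32)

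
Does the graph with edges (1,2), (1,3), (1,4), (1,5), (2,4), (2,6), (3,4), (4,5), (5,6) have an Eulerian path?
Yes (the graph is connected and exactly 2 vertices have odd degree: {2, 5}; any Eulerian path must start and end at those)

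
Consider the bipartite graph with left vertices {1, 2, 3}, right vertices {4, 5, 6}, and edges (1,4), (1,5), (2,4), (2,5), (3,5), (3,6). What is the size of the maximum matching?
3 (matching: (1,5), (2,4), (3,6); upper bound min(|L|,|R|) = min(3,3) = 3)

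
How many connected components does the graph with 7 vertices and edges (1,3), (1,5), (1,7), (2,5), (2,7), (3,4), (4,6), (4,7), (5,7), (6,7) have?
1 (components: {1, 2, 3, 4, 5, 6, 7})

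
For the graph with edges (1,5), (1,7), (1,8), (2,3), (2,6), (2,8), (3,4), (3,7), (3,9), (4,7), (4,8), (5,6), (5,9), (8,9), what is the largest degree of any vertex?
4 (attained at vertices 3, 8)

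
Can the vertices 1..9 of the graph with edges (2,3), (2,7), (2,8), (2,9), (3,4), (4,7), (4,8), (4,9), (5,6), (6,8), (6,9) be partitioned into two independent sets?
Yes. Partition: {1, 2, 4, 6}, {3, 5, 7, 8, 9}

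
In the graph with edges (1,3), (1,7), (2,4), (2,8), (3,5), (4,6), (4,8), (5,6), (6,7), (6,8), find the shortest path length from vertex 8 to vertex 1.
3 (path: 8 -> 6 -> 7 -> 1, 3 edges)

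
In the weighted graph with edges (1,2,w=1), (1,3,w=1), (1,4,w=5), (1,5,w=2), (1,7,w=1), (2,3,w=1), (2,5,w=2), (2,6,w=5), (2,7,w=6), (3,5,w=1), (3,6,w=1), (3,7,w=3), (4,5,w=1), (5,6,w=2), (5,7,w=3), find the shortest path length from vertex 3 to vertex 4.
2 (path: 3 -> 5 -> 4; weights 1 + 1 = 2)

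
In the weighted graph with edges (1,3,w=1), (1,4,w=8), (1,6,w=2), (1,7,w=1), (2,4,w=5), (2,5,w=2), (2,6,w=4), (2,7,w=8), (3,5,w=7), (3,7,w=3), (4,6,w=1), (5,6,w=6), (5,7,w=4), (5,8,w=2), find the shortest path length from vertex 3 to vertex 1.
1 (path: 3 -> 1; weights 1 = 1)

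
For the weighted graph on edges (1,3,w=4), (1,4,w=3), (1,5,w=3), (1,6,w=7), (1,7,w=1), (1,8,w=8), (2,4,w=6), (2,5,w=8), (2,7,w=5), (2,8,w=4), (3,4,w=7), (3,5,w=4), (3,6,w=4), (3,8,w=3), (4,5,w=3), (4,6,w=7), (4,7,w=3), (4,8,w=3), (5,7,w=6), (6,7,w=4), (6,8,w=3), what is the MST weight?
20 (MST edges: (1,4,w=3), (1,5,w=3), (1,7,w=1), (2,8,w=4), (3,8,w=3), (4,8,w=3), (6,8,w=3); sum of weights 3 + 3 + 1 + 4 + 3 + 3 + 3 = 20)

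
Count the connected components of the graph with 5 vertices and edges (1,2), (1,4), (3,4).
2 (components: {1, 2, 3, 4}, {5})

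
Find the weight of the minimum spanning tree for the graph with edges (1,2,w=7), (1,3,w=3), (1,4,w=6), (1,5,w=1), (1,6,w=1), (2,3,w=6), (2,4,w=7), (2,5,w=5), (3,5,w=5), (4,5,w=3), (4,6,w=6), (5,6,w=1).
13 (MST edges: (1,3,w=3), (1,5,w=1), (1,6,w=1), (2,5,w=5), (4,5,w=3); sum of weights 3 + 1 + 1 + 5 + 3 = 13)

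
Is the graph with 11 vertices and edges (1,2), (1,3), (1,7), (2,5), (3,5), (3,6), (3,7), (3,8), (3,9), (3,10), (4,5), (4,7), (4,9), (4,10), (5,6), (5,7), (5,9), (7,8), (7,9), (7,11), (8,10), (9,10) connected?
Yes (BFS from 1 visits [1, 2, 3, 7, 5, 6, 8, 9, 10, 4, 11] — all 11 vertices reached)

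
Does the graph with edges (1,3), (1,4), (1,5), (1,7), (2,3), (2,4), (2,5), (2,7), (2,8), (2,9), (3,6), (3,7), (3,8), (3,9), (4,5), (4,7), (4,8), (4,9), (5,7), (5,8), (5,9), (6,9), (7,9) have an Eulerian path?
Yes — and in fact it has an Eulerian circuit (the graph is connected and all 9 vertices have even degree)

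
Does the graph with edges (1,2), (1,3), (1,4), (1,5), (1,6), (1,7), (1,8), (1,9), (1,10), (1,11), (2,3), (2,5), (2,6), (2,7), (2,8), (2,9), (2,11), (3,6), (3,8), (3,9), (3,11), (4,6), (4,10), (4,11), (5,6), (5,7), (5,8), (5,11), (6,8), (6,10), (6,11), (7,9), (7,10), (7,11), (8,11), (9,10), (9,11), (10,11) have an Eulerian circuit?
Yes (the graph is connected and all 11 vertices have even degree)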